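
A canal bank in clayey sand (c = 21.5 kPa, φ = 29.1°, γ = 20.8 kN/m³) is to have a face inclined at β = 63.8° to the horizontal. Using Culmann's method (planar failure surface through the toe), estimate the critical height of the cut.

Culmann's analysis gives the critical failure plane at α_cr = (β + φ)/2 = (63.8 + 29.1)/2 = 46.5°, and the critical height
H_c = (4c/γ) · sinβ cosφ / [1 − cos(β − φ)]
    = (4·21.5/20.8) · sin63.8°·cos29.1° / [1 − cos(34.7°)]
    = 4.135 · 0.8973·0.8738 / [1 − 0.8221]
    = 4.135 · 0.7840 / 0.1779
    = 18.23 m

H_c = 18.23 m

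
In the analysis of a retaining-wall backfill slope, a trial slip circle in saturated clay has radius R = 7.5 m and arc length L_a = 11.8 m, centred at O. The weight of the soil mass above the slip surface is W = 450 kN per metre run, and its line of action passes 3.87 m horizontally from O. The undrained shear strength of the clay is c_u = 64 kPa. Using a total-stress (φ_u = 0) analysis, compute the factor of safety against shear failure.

Taking moments about the centre O, the resisting moment is provided by the undrained shear strength acting along the arc:
M_R = c_u·L_a·R = 64·11.80·7.5 = 5664.0 kN·m/m
M_D = W·d = 450·3.87 = 1741.5 kN·m/m
FS = M_R / M_D = 5664.0 / 1741.5 = 3.252

FS = 3.25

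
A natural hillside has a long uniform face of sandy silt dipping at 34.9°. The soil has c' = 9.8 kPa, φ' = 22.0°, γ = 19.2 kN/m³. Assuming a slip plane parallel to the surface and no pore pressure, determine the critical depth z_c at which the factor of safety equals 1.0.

z_c = 2.58 m

Setting FS = 1.00 in FS = [c' + γz cos²β tanφ'] / [γz sinβ cosβ] and solving for z:
z = c' / [γ cosβ (FS·sinβ − cosβ·tanφ')]
  = 9.8 / [19.2·cos34.9°·(1.00·sin34.9° − cos34.9°·tan22.0°)]
  = 9.8 / [19.2·0.8202·(1.00·0.5721 − 0.8202·0.4040)]
  = 9.8 / 3.7916 = 2.585 m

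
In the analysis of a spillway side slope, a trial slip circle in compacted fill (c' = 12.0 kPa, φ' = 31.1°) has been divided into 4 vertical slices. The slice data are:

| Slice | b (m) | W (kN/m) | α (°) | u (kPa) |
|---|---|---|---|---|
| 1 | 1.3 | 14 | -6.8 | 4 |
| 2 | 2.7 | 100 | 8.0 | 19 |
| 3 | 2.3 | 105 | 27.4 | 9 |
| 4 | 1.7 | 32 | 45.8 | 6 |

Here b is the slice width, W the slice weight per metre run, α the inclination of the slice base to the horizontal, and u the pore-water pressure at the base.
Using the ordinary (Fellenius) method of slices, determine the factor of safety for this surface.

FS = 2.27

Ordinary method of slices: FS = Σ[c'·Δl_i + (W_i cosα_i − u_i·Δl_i)·tanφ'] / Σ W_i sinα_i, with Δl_i = b_i / cosα_i.
Slice 1: Δl = 1.3/cos(-6.8°) = 1.309 m; N'_1 = 14·cos(-6.8°) − 4·1.309 = 8.7; c'Δl = 15.71; W sinα = -1.7
Slice 2: Δl = 2.7/cos8.0° = 2.727 m; N'_2 = 100·cos8.0° − 19·2.727 = 47.2; c'Δl = 32.72; W sinα = 13.9
Slice 3: Δl = 2.3/cos27.4° = 2.591 m; N'_3 = 105·cos27.4° − 9·2.591 = 69.9; c'Δl = 31.09; W sinα = 48.3
Slice 4: Δl = 1.7/cos45.8° = 2.438 m; N'_4 = 32·cos45.8° − 6·2.438 = 7.7; c'Δl = 29.26; W sinα = 22.9
Σc'Δl = 108.8 kN/m; ΣN' = 133.5 kN/m; ΣW sinα = 83.5 kN/m
Resisting = 108.8 + 133.5·tan31.1° = 108.8 + 80.5 = 189.3 kN/m
FS = 189.3 / 83.5 = 2.266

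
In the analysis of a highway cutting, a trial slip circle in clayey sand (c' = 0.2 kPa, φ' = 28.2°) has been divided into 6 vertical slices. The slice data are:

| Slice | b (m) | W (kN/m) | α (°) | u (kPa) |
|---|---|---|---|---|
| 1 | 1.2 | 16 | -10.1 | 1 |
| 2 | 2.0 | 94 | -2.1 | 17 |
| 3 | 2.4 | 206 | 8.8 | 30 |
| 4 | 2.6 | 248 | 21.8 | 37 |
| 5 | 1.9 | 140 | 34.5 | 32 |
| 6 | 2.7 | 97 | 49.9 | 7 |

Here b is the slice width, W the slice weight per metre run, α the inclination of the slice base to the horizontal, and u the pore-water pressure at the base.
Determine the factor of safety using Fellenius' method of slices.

FS = 0.82

Ordinary method of slices: FS = Σ[c'·Δl_i + (W_i cosα_i − u_i·Δl_i)·tanφ'] / Σ W_i sinα_i, with Δl_i = b_i / cosα_i.
Slice 1: Δl = 1.2/cos(-10.1°) = 1.219 m; N'_1 = 16·cos(-10.1°) − 1·1.219 = 14.5; c'Δl = 0.24; W sinα = -2.8
Slice 2: Δl = 2.0/cos(-2.1°) = 2.001 m; N'_2 = 94·cos(-2.1°) − 17·2.001 = 59.9; c'Δl = 0.40; W sinα = -3.4
Slice 3: Δl = 2.4/cos8.8° = 2.429 m; N'_3 = 206·cos8.8° − 30·2.429 = 130.7; c'Δl = 0.49; W sinα = 31.5
Slice 4: Δl = 2.6/cos21.8° = 2.800 m; N'_4 = 248·cos21.8° − 37·2.800 = 126.7; c'Δl = 0.56; W sinα = 92.1
Slice 5: Δl = 1.9/cos34.5° = 2.305 m; N'_5 = 140·cos34.5° − 32·2.305 = 41.6; c'Δl = 0.46; W sinα = 79.3
Slice 6: Δl = 2.7/cos49.9° = 4.192 m; N'_6 = 97·cos49.9° − 7·4.192 = 33.1; c'Δl = 0.84; W sinα = 74.2
Σc'Δl = 3.0 kN/m; ΣN' = 406.6 kN/m; ΣW sinα = 270.9 kN/m
Resisting = 3.0 + 406.6·tan28.2° = 3.0 + 218.0 = 221.0 kN/m
FS = 221.0 / 270.9 = 0.816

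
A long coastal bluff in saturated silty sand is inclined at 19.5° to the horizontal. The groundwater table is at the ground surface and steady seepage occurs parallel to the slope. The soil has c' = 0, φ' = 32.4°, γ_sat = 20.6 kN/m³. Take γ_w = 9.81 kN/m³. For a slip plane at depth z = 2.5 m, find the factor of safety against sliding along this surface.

With seepage parallel to the slope and the water table at the surface, the effective normal stress on the slip plane uses the buoyant unit weight γ' = γ_sat − γ_w while the driving shear stress uses γ_sat:
FS = [c' + γ' z cos²β tanφ'] / [γ_sat z sinβ cosβ]
(For c' = 0 this reduces to FS = (γ'/γ_sat)·tanφ'/tanβ.)
γ' = 20.6 − 9.81 = 10.79 kN/m³
Numerator = 0.0 + 10.79·2.5·cos²19.5°·tan32.4° = 0.0 + 10.79·2.5·0.8886·0.6346 = 15.211 kPa
Denominator = 20.6·2.5·sin19.5°·cos19.5° = 20.6·2.5·0.3338·0.9426 = 16.205 kPa
FS = 15.211 / 16.205 = 0.939

FS = 0.94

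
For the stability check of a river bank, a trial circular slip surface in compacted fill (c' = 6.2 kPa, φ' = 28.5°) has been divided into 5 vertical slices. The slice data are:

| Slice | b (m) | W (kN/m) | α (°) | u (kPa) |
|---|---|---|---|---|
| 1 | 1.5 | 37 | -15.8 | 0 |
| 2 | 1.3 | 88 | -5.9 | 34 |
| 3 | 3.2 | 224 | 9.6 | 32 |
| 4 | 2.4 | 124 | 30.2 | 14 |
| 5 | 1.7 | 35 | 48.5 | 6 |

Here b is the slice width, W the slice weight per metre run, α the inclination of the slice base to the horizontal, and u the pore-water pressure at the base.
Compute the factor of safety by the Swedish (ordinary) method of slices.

FS = 2.05

Ordinary method of slices: FS = Σ[c'·Δl_i + (W_i cosα_i − u_i·Δl_i)·tanφ'] / Σ W_i sinα_i, with Δl_i = b_i / cosα_i.
Slice 1: Δl = 1.5/cos(-15.8°) = 1.559 m; N'_1 = 37·cos(-15.8°) − 0·1.559 = 35.6; c'Δl = 9.67; W sinα = -10.1
Slice 2: Δl = 1.3/cos(-5.9°) = 1.307 m; N'_2 = 88·cos(-5.9°) − 34·1.307 = 43.1; c'Δl = 8.10; W sinα = -9.0
Slice 3: Δl = 3.2/cos9.6° = 3.245 m; N'_3 = 224·cos9.6° − 32·3.245 = 117.0; c'Δl = 20.12; W sinα = 37.4
Slice 4: Δl = 2.4/cos30.2° = 2.777 m; N'_4 = 124·cos30.2° − 14·2.777 = 68.3; c'Δl = 17.22; W sinα = 62.4
Slice 5: Δl = 1.7/cos48.5° = 2.566 m; N'_5 = 35·cos48.5° − 6·2.566 = 7.8; c'Δl = 15.91; W sinα = 26.2
Σc'Δl = 71.0 kN/m; ΣN' = 271.8 kN/m; ΣW sinα = 106.8 kN/m
Resisting = 71.0 + 271.8·tan28.5° = 71.0 + 147.6 = 218.6 kN/m
FS = 218.6 / 106.8 = 2.046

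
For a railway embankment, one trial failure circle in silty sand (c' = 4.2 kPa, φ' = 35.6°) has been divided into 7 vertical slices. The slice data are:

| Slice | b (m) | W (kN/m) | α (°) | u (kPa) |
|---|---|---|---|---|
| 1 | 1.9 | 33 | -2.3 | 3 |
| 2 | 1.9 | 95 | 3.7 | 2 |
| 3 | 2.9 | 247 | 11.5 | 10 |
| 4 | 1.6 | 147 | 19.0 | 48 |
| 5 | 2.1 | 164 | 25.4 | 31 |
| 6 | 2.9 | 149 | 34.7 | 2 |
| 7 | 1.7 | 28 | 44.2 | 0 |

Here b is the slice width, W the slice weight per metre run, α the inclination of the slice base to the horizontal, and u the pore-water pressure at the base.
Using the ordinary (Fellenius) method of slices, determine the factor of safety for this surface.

Ordinary method of slices: FS = Σ[c'·Δl_i + (W_i cosα_i − u_i·Δl_i)·tanφ'] / Σ W_i sinα_i, with Δl_i = b_i / cosα_i.
Slice 1: Δl = 1.9/cos(-2.3°) = 1.902 m; N'_1 = 33·cos(-2.3°) − 3·1.902 = 27.3; c'Δl = 7.99; W sinα = -1.3
Slice 2: Δl = 1.9/cos3.7° = 1.904 m; N'_2 = 95·cos3.7° − 2·1.904 = 91.0; c'Δl = 8.00; W sinα = 6.1
Slice 3: Δl = 2.9/cos11.5° = 2.959 m; N'_3 = 247·cos11.5° − 10·2.959 = 212.4; c'Δl = 12.43; W sinα = 49.2
Slice 4: Δl = 1.6/cos19.0° = 1.692 m; N'_4 = 147·cos19.0° − 48·1.692 = 57.8; c'Δl = 7.11; W sinα = 47.9
Slice 5: Δl = 2.1/cos25.4° = 2.325 m; N'_5 = 164·cos25.4° − 31·2.325 = 76.1; c'Δl = 9.76; W sinα = 70.3
Slice 6: Δl = 2.9/cos34.7° = 3.527 m; N'_6 = 149·cos34.7° − 2·3.527 = 115.4; c'Δl = 14.81; W sinα = 84.8
Slice 7: Δl = 1.7/cos44.2° = 2.371 m; N'_7 = 28·cos44.2° − 0·2.371 = 20.1; c'Δl = 9.96; W sinα = 19.5
Σc'Δl = 70.1 kN/m; ΣN' = 600.1 kN/m; ΣW sinα = 276.6 kN/m
Resisting = 70.1 + 600.1·tan35.6° = 70.1 + 429.6 = 499.7 kN/m
FS = 499.7 / 276.6 = 1.806

FS = 1.81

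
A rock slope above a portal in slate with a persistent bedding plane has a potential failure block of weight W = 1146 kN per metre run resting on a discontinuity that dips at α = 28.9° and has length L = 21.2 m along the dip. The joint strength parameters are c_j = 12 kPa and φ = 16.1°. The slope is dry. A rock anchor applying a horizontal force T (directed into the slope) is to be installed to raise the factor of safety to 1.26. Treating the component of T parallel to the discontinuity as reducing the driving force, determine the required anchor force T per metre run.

T = 124 kN/m

Resolving forces along and normal to the sliding plane, with the horizontal anchor force T adding T·sinα to the effective normal force and T·cosα acting up the plane against the driving force:
FS = [c_jL + (W cosα + T sinα) tanφ] / [W sinα − T cosα]
Without the anchor: N' = 1003.3 kN/m, driving T_d = 553.8 kN/m, resisting R = 12·21.2 + 1003.3·tan16.1° = 544.0 kN/m, FS = 0.98.
Setting FS = 1.26 and solving for T:
1.26·(553.8 − T cos28.9°) = 544.0 + T sin28.9°·tan16.1°
T·(sin28.9°·tan16.1° + 1.26·cos28.9°) = 1.26·553.8 − 544.0
T·(0.4833·0.2886 + 1.26·0.8755) = 697.8 − 544.0 = 153.9
T·1.2426 = 153.9
T = 123.8 kN/m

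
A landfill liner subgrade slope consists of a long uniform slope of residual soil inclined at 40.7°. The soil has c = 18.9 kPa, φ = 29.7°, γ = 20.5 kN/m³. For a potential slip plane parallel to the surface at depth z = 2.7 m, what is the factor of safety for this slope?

FS = 1.35

For an infinite slope with a slip plane parallel to the surface (no pore pressure): FS = [c + γz cos²β tanφ] / [γz sinβ cosβ].
γz = 20.5·2.7 = 55.35 kN/m²
Numerator = 18.9 + 55.35·cos²40.7°·tan29.7° = 18.9 + 55.35·0.5748·0.5704 = 37.046 kPa
Denominator = 55.35·sin40.7°·cos40.7° = 55.35·0.6521·0.7581 = 27.364 kPa
FS = 37.046 / 27.364 = 1.354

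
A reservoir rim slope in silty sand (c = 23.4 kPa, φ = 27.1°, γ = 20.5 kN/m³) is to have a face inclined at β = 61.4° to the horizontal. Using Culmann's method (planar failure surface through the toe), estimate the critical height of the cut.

Culmann's analysis gives the critical failure plane at α_cr = (β + φ)/2 = (61.4 + 27.1)/2 = 44.2°, and the critical height
H_c = (4c/γ) · sinβ cosφ / [1 − cos(β − φ)]
    = (4·23.4/20.5) · sin61.4°·cos27.1° / [1 − cos(34.3°)]
    = 4.566 · 0.8780·0.8902 / [1 − 0.8261]
    = 4.566 · 0.7816 / 0.1739
    = 20.52 m

H_c = 20.52 m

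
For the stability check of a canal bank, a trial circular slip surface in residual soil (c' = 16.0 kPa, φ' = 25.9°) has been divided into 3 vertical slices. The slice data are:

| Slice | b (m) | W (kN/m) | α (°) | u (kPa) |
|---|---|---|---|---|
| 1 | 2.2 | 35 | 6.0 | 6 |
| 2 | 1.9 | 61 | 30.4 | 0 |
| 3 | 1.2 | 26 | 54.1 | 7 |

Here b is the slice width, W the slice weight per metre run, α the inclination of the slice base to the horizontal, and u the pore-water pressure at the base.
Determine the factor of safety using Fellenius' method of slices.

Ordinary method of slices: FS = Σ[c'·Δl_i + (W_i cosα_i − u_i·Δl_i)·tanφ'] / Σ W_i sinα_i, with Δl_i = b_i / cosα_i.
Slice 1: Δl = 2.2/cos6.0° = 2.212 m; N'_1 = 35·cos6.0° − 6·2.212 = 21.5; c'Δl = 35.39; W sinα = 3.7
Slice 2: Δl = 1.9/cos30.4° = 2.203 m; N'_2 = 61·cos30.4° − 0·2.203 = 52.6; c'Δl = 35.25; W sinα = 30.9
Slice 3: Δl = 1.2/cos54.1° = 2.046 m; N'_3 = 26·cos54.1° − 7·2.046 = 0.9; c'Δl = 32.74; W sinα = 21.1
Σc'Δl = 103.4 kN/m; ΣN' = 75.1 kN/m; ΣW sinα = 55.6 kN/m
Resisting = 103.4 + 75.1·tan25.9° = 103.4 + 36.5 = 139.8 kN/m
FS = 139.8 / 55.6 = 2.516

FS = 2.52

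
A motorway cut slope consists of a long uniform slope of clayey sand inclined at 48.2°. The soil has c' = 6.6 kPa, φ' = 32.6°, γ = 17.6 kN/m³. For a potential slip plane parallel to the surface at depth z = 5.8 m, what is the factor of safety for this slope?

For an infinite slope with a slip plane parallel to the surface (no pore pressure): FS = [c' + γz cos²β tanφ'] / [γz sinβ cosβ].
γz = 17.6·5.8 = 102.08 kN/m²
Numerator = 6.6 + 102.08·cos²48.2°·tan32.6° = 6.6 + 102.08·0.4443·0.6395 = 35.603 kPa
Denominator = 102.08·sin48.2°·cos48.2° = 102.08·0.7455·0.6665 = 50.722 kPa
FS = 35.603 / 50.722 = 0.702

FS = 0.70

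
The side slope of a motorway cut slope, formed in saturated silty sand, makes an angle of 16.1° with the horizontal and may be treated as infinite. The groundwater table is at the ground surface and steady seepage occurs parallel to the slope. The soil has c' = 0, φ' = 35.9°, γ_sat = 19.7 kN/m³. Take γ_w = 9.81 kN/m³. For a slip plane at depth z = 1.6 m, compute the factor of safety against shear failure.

With seepage parallel to the slope and the water table at the surface, the effective normal stress on the slip plane uses the buoyant unit weight γ' = γ_sat − γ_w while the driving shear stress uses γ_sat:
FS = [c' + γ' z cos²β tanφ'] / [γ_sat z sinβ cosβ]
(For c' = 0 this reduces to FS = (γ'/γ_sat)·tanφ'/tanβ.)
γ' = 19.7 − 9.81 = 9.89 kN/m³
Numerator = 0.0 + 9.89·1.6·cos²16.1°·tan35.9° = 0.0 + 9.89·1.6·0.9231·0.7239 = 10.574 kPa
Denominator = 19.7·1.6·sin16.1°·cos16.1° = 19.7·1.6·0.2773·0.9608 = 8.398 kPa
FS = 10.574 / 8.398 = 1.259

FS = 1.26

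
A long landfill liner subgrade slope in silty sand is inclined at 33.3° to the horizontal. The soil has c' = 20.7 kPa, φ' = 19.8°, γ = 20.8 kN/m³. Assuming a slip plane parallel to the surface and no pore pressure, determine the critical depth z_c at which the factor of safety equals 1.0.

z_c = 4.80 m

Setting FS = 1.00 in FS = [c' + γz cos²β tanφ'] / [γz sinβ cosβ] and solving for z:
z = c' / [γ cosβ (FS·sinβ − cosβ·tanφ')]
  = 20.7 / [20.8·cos33.3°·(1.00·sin33.3° − cos33.3°·tan19.8°)]
  = 20.7 / [20.8·0.8358·(1.00·0.5490 − 0.8358·0.3600)]
  = 20.7 / 4.3134 = 4.799 m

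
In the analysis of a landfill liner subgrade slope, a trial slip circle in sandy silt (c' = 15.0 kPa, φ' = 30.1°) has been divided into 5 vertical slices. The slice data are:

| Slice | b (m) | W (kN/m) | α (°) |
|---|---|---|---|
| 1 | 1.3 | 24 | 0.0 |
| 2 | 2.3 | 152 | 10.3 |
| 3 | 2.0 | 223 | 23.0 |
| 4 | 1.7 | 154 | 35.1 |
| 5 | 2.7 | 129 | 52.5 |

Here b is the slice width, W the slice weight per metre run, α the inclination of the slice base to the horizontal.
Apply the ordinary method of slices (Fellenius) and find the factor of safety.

Ordinary method of slices: FS = Σ[c'·Δl_i + (W_i cosα_i)·tanφ'] / Σ W_i sinα_i, with Δl_i = b_i / cosα_i.
Slice 1: Δl = 1.3/cos0.0° = 1.300 m; N'_1 = 24·cos0.0° = 24.0; c'Δl = 19.50; W sinα = 0.0
Slice 2: Δl = 2.3/cos10.3° = 2.338 m; N'_2 = 152·cos10.3° = 149.6; c'Δl = 35.07; W sinα = 27.2
Slice 3: Δl = 2.0/cos23.0° = 2.173 m; N'_3 = 223·cos23.0° = 205.3; c'Δl = 32.59; W sinα = 87.1
Slice 4: Δl = 1.7/cos35.1° = 2.078 m; N'_4 = 154·cos35.1° = 126.0; c'Δl = 31.17; W sinα = 88.6
Slice 5: Δl = 2.7/cos52.5° = 4.435 m; N'_5 = 129·cos52.5° = 78.5; c'Δl = 66.53; W sinα = 102.3
Σc'Δl = 184.9 kN/m; ΣN' = 583.3 kN/m; ΣW sinα = 305.2 kN/m
Resisting = 184.9 + 583.3·tan30.1° = 184.9 + 338.2 = 523.0 kN/m
FS = 523.0 / 305.2 = 1.714

FS = 1.71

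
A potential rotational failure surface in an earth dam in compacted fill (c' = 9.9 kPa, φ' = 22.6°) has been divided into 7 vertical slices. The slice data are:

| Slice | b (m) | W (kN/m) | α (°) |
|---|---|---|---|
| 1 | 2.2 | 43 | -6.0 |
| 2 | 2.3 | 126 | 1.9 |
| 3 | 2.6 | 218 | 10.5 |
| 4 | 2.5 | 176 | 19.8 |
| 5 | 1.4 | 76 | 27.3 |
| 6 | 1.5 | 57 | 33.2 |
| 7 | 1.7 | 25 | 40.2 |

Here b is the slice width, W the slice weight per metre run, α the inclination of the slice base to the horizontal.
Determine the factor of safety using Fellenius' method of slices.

FS = 2.41

Ordinary method of slices: FS = Σ[c'·Δl_i + (W_i cosα_i)·tanφ'] / Σ W_i sinα_i, with Δl_i = b_i / cosα_i.
Slice 1: Δl = 2.2/cos(-6.0°) = 2.212 m; N'_1 = 43·cos(-6.0°) = 42.8; c'Δl = 21.90; W sinα = -4.5
Slice 2: Δl = 2.3/cos1.9° = 2.301 m; N'_2 = 126·cos1.9° = 125.9; c'Δl = 22.78; W sinα = 4.2
Slice 3: Δl = 2.6/cos10.5° = 2.644 m; N'_3 = 218·cos10.5° = 214.3; c'Δl = 26.18; W sinα = 39.7
Slice 4: Δl = 2.5/cos19.8° = 2.657 m; N'_4 = 176·cos19.8° = 165.6; c'Δl = 26.31; W sinα = 59.6
Slice 5: Δl = 1.4/cos27.3° = 1.575 m; N'_5 = 76·cos27.3° = 67.5; c'Δl = 15.60; W sinα = 34.9
Slice 6: Δl = 1.5/cos33.2° = 1.793 m; N'_6 = 57·cos33.2° = 47.7; c'Δl = 17.75; W sinα = 31.2
Slice 7: Δl = 1.7/cos40.2° = 2.226 m; N'_7 = 25·cos40.2° = 19.1; c'Δl = 22.03; W sinα = 16.1
Σc'Δl = 152.5 kN/m; ΣN' = 683.0 kN/m; ΣW sinα = 181.2 kN/m
Resisting = 152.5 + 683.0·tan22.6° = 152.5 + 284.3 = 436.8 kN/m
FS = 436.8 / 181.2 = 2.410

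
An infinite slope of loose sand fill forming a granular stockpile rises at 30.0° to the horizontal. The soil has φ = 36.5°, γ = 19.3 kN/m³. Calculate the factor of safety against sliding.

For a dry cohesionless infinite slope the factor of safety is FS = tanφ / tanβ.
FS = tan36.5° / tan30.0° = 0.7400 / 0.5774 = 1.282

FS = 1.28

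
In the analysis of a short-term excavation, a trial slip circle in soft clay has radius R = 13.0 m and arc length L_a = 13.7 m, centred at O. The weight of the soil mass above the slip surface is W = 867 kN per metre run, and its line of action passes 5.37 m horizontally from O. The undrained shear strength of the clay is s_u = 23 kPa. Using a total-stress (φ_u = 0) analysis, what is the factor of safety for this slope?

Taking moments about the centre O, the resisting moment is provided by the undrained shear strength acting along the arc:
M_R = s_u·L_a·R = 23·13.70·13.0 = 4096.3 kN·m/m
M_D = W·d = 867·5.37 = 4655.8 kN·m/m
FS = M_R / M_D = 4096.3 / 4655.8 = 0.880

FS = 0.88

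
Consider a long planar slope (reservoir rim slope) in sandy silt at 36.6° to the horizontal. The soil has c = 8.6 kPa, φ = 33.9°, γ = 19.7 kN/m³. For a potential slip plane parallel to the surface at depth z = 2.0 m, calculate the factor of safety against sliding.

FS = 1.36

For an infinite slope with a slip plane parallel to the surface (no pore pressure): FS = [c + γz cos²β tanφ] / [γz sinβ cosβ].
γz = 19.7·2.0 = 39.40 kN/m²
Numerator = 8.6 + 39.40·cos²36.6°·tan33.9° = 8.6 + 39.40·0.6445·0.6720 = 25.664 kPa
Denominator = 39.40·sin36.6°·cos36.6° = 39.40·0.5962·0.8028 = 18.859 kPa
FS = 25.664 / 18.859 = 1.361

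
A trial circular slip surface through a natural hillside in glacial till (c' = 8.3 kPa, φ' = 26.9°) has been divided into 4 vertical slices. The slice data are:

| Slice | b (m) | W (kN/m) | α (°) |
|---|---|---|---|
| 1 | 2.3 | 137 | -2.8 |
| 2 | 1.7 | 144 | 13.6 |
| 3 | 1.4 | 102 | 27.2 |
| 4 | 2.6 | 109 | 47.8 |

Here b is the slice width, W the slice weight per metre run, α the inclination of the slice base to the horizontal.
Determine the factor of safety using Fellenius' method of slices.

Ordinary method of slices: FS = Σ[c'·Δl_i + (W_i cosα_i)·tanφ'] / Σ W_i sinα_i, with Δl_i = b_i / cosα_i.
Slice 1: Δl = 2.3/cos(-2.8°) = 2.303 m; N'_1 = 137·cos(-2.8°) = 136.8; c'Δl = 19.11; W sinα = -6.7
Slice 2: Δl = 1.7/cos13.6° = 1.749 m; N'_2 = 144·cos13.6° = 140.0; c'Δl = 14.52; W sinα = 33.9
Slice 3: Δl = 1.4/cos27.2° = 1.574 m; N'_3 = 102·cos27.2° = 90.7; c'Δl = 13.06; W sinα = 46.6
Slice 4: Δl = 2.6/cos47.8° = 3.871 m; N'_4 = 109·cos47.8° = 73.2; c'Δl = 32.13; W sinα = 80.7
Σc'Δl = 78.8 kN/m; ΣN' = 440.7 kN/m; ΣW sinα = 154.5 kN/m
Resisting = 78.8 + 440.7·tan26.9° = 78.8 + 223.6 = 302.4 kN/m
FS = 302.4 / 154.5 = 1.957

FS = 1.96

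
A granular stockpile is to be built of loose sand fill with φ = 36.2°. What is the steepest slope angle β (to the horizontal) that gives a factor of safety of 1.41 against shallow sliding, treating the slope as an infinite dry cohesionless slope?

β = 27.4°

For an infinite dry cohesionless slope FS = tanφ/tanβ, so tanβ = tanφ / FS.
tanβ = tan36.2° / 1.41 = 0.7319 / 1.41 = 0.5191
β = arctan(0.5191) = 27.43°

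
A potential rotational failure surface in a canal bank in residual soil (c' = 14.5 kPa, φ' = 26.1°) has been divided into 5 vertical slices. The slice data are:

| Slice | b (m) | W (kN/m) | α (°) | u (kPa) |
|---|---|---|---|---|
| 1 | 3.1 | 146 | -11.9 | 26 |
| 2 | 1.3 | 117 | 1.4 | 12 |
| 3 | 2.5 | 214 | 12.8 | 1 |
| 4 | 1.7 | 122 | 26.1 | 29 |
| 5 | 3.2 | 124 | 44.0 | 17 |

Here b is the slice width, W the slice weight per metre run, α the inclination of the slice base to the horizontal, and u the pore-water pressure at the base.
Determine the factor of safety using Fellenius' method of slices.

Ordinary method of slices: FS = Σ[c'·Δl_i + (W_i cosα_i − u_i·Δl_i)·tanφ'] / Σ W_i sinα_i, with Δl_i = b_i / cosα_i.
Slice 1: Δl = 3.1/cos(-11.9°) = 3.168 m; N'_1 = 146·cos(-11.9°) − 26·3.168 = 60.5; c'Δl = 45.94; W sinα = -30.1
Slice 2: Δl = 1.3/cos1.4° = 1.300 m; N'_2 = 117·cos1.4° − 12·1.300 = 101.4; c'Δl = 18.86; W sinα = 2.9
Slice 3: Δl = 2.5/cos12.8° = 2.564 m; N'_3 = 214·cos12.8° − 1·2.564 = 206.1; c'Δl = 37.17; W sinα = 47.4
Slice 4: Δl = 1.7/cos26.1° = 1.893 m; N'_4 = 122·cos26.1° − 29·1.893 = 54.7; c'Δl = 27.45; W sinα = 53.7
Slice 5: Δl = 3.2/cos44.0° = 4.449 m; N'_5 = 124·cos44.0° − 17·4.449 = 13.6; c'Δl = 64.50; W sinα = 86.1
Σc'Δl = 193.9 kN/m; ΣN' = 436.2 kN/m; ΣW sinα = 160.0 kN/m
Resisting = 193.9 + 436.2·tan26.1° = 193.9 + 213.7 = 407.6 kN/m
FS = 407.6 / 160.0 = 2.548

FS = 2.55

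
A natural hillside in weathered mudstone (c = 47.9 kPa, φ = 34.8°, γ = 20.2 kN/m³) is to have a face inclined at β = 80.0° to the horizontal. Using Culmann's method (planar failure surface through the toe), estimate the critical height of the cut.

H_c = 25.97 m

Culmann's analysis gives the critical failure plane at α_cr = (β + φ)/2 = (80.0 + 34.8)/2 = 57.4°, and the critical height
H_c = (4c/γ) · sinβ cosφ / [1 − cos(β − φ)]
    = (4·47.9/20.2) · sin80.0°·cos34.8° / [1 − cos(45.2°)]
    = 9.485 · 0.9848·0.8211 / [1 − 0.7046]
    = 9.485 · 0.8087 / 0.2954
    = 25.97 m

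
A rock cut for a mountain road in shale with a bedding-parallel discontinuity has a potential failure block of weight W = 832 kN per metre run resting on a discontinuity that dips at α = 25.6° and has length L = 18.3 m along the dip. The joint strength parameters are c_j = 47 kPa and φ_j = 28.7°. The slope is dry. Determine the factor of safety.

Resolving the block weight along and normal to the plane and applying the Mohr–Coulomb strength on the joint:
N' = W cosα = 832·cos25.6° = 750.3 kN/m
Driving force T = W sinα = 832·sin25.6° = 359.5 kN/m
Resisting force R = c_j·L + N'·tanφ_j = 47·18.3 + 750.3·tan28.7° = 860.1 + 410.8 = 1270.9 kN/m
FS = R / T = 1270.9 / 359.5 = 3.535

FS = 3.54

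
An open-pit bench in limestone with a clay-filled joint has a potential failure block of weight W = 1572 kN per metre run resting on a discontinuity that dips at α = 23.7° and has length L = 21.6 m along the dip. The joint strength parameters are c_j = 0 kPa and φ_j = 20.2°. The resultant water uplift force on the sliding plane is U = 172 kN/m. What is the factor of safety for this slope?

FS = 0.74

Resolving the block weight along and normal to the plane and applying the Mohr–Coulomb strength on the joint:
N' = W cosα − U = 1572·cos23.7° − 172 = 1267.4 kN/m
Driving force T = W sinα = 1572·sin23.7° = 631.9 kN/m
Resisting force R = c_j·L + N'·tanφ_j = 0·21.6 + 1267.4·tan20.2° = 0.0 + 466.3 = 466.3 kN/m
FS = R / T = 466.3 / 631.9 = 0.738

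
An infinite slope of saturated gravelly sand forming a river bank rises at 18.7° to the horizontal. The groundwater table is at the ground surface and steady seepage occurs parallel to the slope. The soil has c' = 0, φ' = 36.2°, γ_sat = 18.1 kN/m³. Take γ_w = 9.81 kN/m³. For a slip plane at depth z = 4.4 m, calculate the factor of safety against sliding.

FS = 0.99

With seepage parallel to the slope and the water table at the surface, the effective normal stress on the slip plane uses the buoyant unit weight γ' = γ_sat − γ_w while the driving shear stress uses γ_sat:
FS = [c' + γ' z cos²β tanφ'] / [γ_sat z sinβ cosβ]
(For c' = 0 this reduces to FS = (γ'/γ_sat)·tanφ'/tanβ.)
γ' = 18.1 − 9.81 = 8.29 kN/m³
Numerator = 0.0 + 8.29·4.4·cos²18.7°·tan36.2° = 0.0 + 8.29·4.4·0.8972·0.7319 = 23.952 kPa
Denominator = 18.1·4.4·sin18.7°·cos18.7° = 18.1·4.4·0.3206·0.9472 = 24.186 kPa
FS = 23.952 / 24.186 = 0.990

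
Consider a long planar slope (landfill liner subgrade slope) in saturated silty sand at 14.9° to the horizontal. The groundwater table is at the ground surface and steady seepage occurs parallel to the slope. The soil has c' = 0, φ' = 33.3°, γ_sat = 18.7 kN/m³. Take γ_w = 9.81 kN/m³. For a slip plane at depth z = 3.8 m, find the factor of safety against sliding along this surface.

FS = 1.17

With seepage parallel to the slope and the water table at the surface, the effective normal stress on the slip plane uses the buoyant unit weight γ' = γ_sat − γ_w while the driving shear stress uses γ_sat:
FS = [c' + γ' z cos²β tanφ'] / [γ_sat z sinβ cosβ]
(For c' = 0 this reduces to FS = (γ'/γ_sat)·tanφ'/tanβ.)
γ' = 18.7 − 9.81 = 8.89 kN/m³
Numerator = 0.0 + 8.89·3.8·cos²14.9°·tan33.3° = 0.0 + 8.89·3.8·0.9339·0.6569 = 20.723 kPa
Denominator = 18.7·3.8·sin14.9°·cos14.9° = 18.7·3.8·0.2571·0.9664 = 17.657 kPa
FS = 20.723 / 17.657 = 1.174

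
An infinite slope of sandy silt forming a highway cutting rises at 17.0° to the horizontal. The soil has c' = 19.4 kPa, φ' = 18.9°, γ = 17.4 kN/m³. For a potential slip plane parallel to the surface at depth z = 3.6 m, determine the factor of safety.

For an infinite slope with a slip plane parallel to the surface (no pore pressure): FS = [c' + γz cos²β tanφ'] / [γz sinβ cosβ].
γz = 17.4·3.6 = 62.64 kN/m²
Numerator = 19.4 + 62.64·cos²17.0°·tan18.9° = 19.4 + 62.64·0.9145·0.3424 = 39.013 kPa
Denominator = 62.64·sin17.0°·cos17.0° = 62.64·0.2924·0.9563 = 17.514 kPa
FS = 39.013 / 17.514 = 2.228

FS = 2.23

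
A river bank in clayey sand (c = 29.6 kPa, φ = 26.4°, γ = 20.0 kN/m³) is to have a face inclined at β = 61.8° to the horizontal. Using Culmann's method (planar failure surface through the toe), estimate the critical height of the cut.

Culmann's analysis gives the critical failure plane at α_cr = (β + φ)/2 = (61.8 + 26.4)/2 = 44.1°, and the critical height
H_c = (4c/γ) · sinβ cosφ / [1 − cos(β − φ)]
    = (4·29.6/20.0) · sin61.8°·cos26.4° / [1 − cos(35.4°)]
    = 5.920 · 0.8813·0.8957 / [1 − 0.8151]
    = 5.920 · 0.7894 / 0.1849
    = 25.28 m

H_c = 25.28 m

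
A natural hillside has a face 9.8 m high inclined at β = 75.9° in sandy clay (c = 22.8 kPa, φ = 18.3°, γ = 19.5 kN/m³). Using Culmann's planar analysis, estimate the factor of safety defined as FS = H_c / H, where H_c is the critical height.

FS = 0.95

H_c = (4c/γ) · sinβ cosφ / [1 − cos(β − φ)]
    = (4·22.8/19.5) · sin75.9°·cos18.3° / [1 − cos57.6°]
    = 4.677 · 0.9208 / 0.4642 = 9.28 m
FS = H_c / H = 9.28 / 9.8 = 0.947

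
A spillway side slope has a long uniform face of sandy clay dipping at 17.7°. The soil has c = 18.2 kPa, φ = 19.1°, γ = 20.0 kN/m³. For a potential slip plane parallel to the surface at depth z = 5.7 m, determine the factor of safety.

For an infinite slope with a slip plane parallel to the surface (no pore pressure): FS = [c + γz cos²β tanφ] / [γz sinβ cosβ].
γz = 20.0·5.7 = 114.00 kN/m²
Numerator = 18.2 + 114.00·cos²17.7°·tan19.1° = 18.2 + 114.00·0.9076·0.3463 = 54.027 kPa
Denominator = 114.00·sin17.7°·cos17.7° = 114.00·0.3040·0.9527 = 33.019 kPa
FS = 54.027 / 33.019 = 1.636

FS = 1.64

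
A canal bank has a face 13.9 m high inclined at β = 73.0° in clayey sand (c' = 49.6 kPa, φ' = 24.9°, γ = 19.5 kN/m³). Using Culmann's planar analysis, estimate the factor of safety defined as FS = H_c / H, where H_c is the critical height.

FS = 1.91

H_c = (4c'/γ) · sinβ cosφ' / [1 − cos(β − φ')]
    = (4·49.6/19.5) · sin73.0°·cos24.9° / [1 − cos48.1°]
    = 10.174 · 0.8674 / 0.3322 = 26.57 m
FS = H_c / H = 26.57 / 13.9 = 1.911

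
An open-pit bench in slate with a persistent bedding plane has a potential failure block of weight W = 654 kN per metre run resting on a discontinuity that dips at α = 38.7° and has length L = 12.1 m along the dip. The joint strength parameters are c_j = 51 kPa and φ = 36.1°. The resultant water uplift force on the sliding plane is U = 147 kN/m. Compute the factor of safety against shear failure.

Resolving the block weight along and normal to the plane and applying the Mohr–Coulomb strength on the joint:
N' = W cosα − U = 654·cos38.7° − 147 = 363.4 kN/m
Driving force T = W sinα = 654·sin38.7° = 408.9 kN/m
Resisting force R = c_j·L + N'·tanφ = 51·12.1 + 363.4·tan36.1° = 617.1 + 265.0 = 882.1 kN/m
FS = R / T = 882.1 / 408.9 = 2.157

FS = 2.16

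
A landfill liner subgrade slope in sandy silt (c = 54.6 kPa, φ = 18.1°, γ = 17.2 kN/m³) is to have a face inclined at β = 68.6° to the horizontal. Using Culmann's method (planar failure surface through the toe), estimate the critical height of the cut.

H_c = 30.88 m

Culmann's analysis gives the critical failure plane at α_cr = (β + φ)/2 = (68.6 + 18.1)/2 = 43.3°, and the critical height
H_c = (4c/γ) · sinβ cosφ / [1 − cos(β − φ)]
    = (4·54.6/17.2) · sin68.6°·cos18.1° / [1 − cos(50.5°)]
    = 12.698 · 0.9311·0.9505 / [1 − 0.6361]
    = 12.698 · 0.8850 / 0.3639
    = 30.88 m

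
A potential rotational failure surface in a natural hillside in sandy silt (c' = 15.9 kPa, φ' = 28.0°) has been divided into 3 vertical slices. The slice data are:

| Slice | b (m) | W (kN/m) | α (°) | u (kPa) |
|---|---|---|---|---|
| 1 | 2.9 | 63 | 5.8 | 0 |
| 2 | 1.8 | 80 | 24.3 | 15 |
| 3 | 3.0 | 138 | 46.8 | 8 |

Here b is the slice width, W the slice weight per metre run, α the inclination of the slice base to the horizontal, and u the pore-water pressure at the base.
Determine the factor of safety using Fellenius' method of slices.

FS = 1.68

Ordinary method of slices: FS = Σ[c'·Δl_i + (W_i cosα_i − u_i·Δl_i)·tanφ'] / Σ W_i sinα_i, with Δl_i = b_i / cosα_i.
Slice 1: Δl = 2.9/cos5.8° = 2.915 m; N'_1 = 63·cos5.8° − 0·2.915 = 62.7; c'Δl = 46.35; W sinα = 6.4
Slice 2: Δl = 1.8/cos24.3° = 1.975 m; N'_2 = 80·cos24.3° − 15·1.975 = 43.3; c'Δl = 31.40; W sinα = 32.9
Slice 3: Δl = 3.0/cos46.8° = 4.382 m; N'_3 = 138·cos46.8° − 8·4.382 = 59.4; c'Δl = 69.68; W sinα = 100.6
Σc'Δl = 147.4 kN/m; ΣN' = 165.4 kN/m; ΣW sinα = 139.9 kN/m
Resisting = 147.4 + 165.4·tan28.0° = 147.4 + 87.9 = 235.4 kN/m
FS = 235.4 / 139.9 = 1.683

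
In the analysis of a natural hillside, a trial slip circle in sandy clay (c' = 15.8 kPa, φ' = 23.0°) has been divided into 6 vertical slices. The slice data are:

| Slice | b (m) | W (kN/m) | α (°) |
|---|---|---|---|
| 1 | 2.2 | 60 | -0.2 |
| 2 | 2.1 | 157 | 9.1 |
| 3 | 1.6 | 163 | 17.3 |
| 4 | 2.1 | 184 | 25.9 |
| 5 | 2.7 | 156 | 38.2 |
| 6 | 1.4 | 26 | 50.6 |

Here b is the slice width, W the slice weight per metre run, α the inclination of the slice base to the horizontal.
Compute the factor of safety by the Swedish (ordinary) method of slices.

Ordinary method of slices: FS = Σ[c'·Δl_i + (W_i cosα_i)·tanφ'] / Σ W_i sinα_i, with Δl_i = b_i / cosα_i.
Slice 1: Δl = 2.2/cos(-0.2°) = 2.200 m; N'_1 = 60·cos(-0.2°) = 60.0; c'Δl = 34.76; W sinα = -0.2
Slice 2: Δl = 2.1/cos9.1° = 2.127 m; N'_2 = 157·cos9.1° = 155.0; c'Δl = 33.60; W sinα = 24.8
Slice 3: Δl = 1.6/cos17.3° = 1.676 m; N'_3 = 163·cos17.3° = 155.6; c'Δl = 26.48; W sinα = 48.5
Slice 4: Δl = 2.1/cos25.9° = 2.334 m; N'_4 = 184·cos25.9° = 165.5; c'Δl = 36.88; W sinα = 80.4
Slice 5: Δl = 2.7/cos38.2° = 3.436 m; N'_5 = 156·cos38.2° = 122.6; c'Δl = 54.28; W sinα = 96.5
Slice 6: Δl = 1.4/cos50.6° = 2.206 m; N'_6 = 26·cos50.6° = 16.5; c'Δl = 34.85; W sinα = 20.1
Σc'Δl = 220.9 kN/m; ΣN' = 675.3 kN/m; ΣW sinα = 270.0 kN/m
Resisting = 220.9 + 675.3·tan23.0° = 220.9 + 286.6 = 507.5 kN/m
FS = 507.5 / 270.0 = 1.879

FS = 1.88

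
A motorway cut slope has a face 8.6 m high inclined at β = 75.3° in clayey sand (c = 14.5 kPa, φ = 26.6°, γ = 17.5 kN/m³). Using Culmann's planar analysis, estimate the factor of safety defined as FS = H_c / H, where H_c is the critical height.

H_c = (4c/γ) · sinβ cosφ / [1 − cos(β − φ)]
    = (4·14.5/17.5) · sin75.3°·cos26.6° / [1 − cos48.7°]
    = 3.314 · 0.8649 / 0.3400 = 8.43 m
FS = H_c / H = 8.43 / 8.6 = 0.980

FS = 0.98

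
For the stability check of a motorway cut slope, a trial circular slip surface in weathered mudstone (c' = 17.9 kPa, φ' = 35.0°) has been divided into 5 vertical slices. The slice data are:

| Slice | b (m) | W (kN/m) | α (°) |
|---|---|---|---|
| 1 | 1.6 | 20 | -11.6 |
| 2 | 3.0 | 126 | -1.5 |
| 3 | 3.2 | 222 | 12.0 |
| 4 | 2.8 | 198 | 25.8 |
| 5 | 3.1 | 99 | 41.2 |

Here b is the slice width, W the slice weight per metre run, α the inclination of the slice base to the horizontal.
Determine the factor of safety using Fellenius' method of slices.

Ordinary method of slices: FS = Σ[c'·Δl_i + (W_i cosα_i)·tanφ'] / Σ W_i sinα_i, with Δl_i = b_i / cosα_i.
Slice 1: Δl = 1.6/cos(-11.6°) = 1.633 m; N'_1 = 20·cos(-11.6°) = 19.6; c'Δl = 29.24; W sinα = -4.0
Slice 2: Δl = 3.0/cos(-1.5°) = 3.001 m; N'_2 = 126·cos(-1.5°) = 126.0; c'Δl = 53.72; W sinα = -3.3
Slice 3: Δl = 3.2/cos12.0° = 3.271 m; N'_3 = 222·cos12.0° = 217.1; c'Δl = 58.56; W sinα = 46.2
Slice 4: Δl = 2.8/cos25.8° = 3.110 m; N'_4 = 198·cos25.8° = 178.3; c'Δl = 55.67; W sinα = 86.2
Slice 5: Δl = 3.1/cos41.2° = 4.120 m; N'_5 = 99·cos41.2° = 74.5; c'Δl = 73.75; W sinα = 65.2
Σc'Δl = 270.9 kN/m; ΣN' = 615.4 kN/m; ΣW sinα = 190.2 kN/m
Resisting = 270.9 + 615.4·tan35.0° = 270.9 + 430.9 = 701.9 kN/m
FS = 701.9 / 190.2 = 3.690

FS = 3.69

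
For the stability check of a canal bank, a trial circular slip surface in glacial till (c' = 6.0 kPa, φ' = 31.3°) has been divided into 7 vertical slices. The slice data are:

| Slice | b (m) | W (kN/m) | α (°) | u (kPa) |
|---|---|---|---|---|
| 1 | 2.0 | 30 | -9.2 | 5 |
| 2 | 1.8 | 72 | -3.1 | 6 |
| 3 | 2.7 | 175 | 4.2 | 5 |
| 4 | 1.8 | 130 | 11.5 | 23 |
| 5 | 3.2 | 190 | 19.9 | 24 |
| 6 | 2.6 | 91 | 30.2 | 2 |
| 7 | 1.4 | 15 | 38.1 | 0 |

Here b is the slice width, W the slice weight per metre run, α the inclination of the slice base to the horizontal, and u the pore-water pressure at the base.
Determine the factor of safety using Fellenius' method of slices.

FS = 2.73

Ordinary method of slices: FS = Σ[c'·Δl_i + (W_i cosα_i − u_i·Δl_i)·tanφ'] / Σ W_i sinα_i, with Δl_i = b_i / cosα_i.
Slice 1: Δl = 2.0/cos(-9.2°) = 2.026 m; N'_1 = 30·cos(-9.2°) − 5·2.026 = 19.5; c'Δl = 12.16; W sinα = -4.8
Slice 2: Δl = 1.8/cos(-3.1°) = 1.803 m; N'_2 = 72·cos(-3.1°) − 6·1.803 = 61.1; c'Δl = 10.82; W sinα = -3.9
Slice 3: Δl = 2.7/cos4.2° = 2.707 m; N'_3 = 175·cos4.2° − 5·2.707 = 161.0; c'Δl = 16.24; W sinα = 12.8
Slice 4: Δl = 1.8/cos11.5° = 1.837 m; N'_4 = 130·cos11.5° − 23·1.837 = 85.1; c'Δl = 11.02; W sinα = 25.9
Slice 5: Δl = 3.2/cos19.9° = 3.403 m; N'_5 = 190·cos19.9° − 24·3.403 = 97.0; c'Δl = 20.42; W sinα = 64.7
Slice 6: Δl = 2.6/cos30.2° = 3.008 m; N'_6 = 91·cos30.2° − 2·3.008 = 72.6; c'Δl = 18.05; W sinα = 45.8
Slice 7: Δl = 1.4/cos38.1° = 1.779 m; N'_7 = 15·cos38.1° − 0·1.779 = 11.8; c'Δl = 10.67; W sinα = 9.3
Σc'Δl = 99.4 kN/m; ΣN' = 508.1 kN/m; ΣW sinα = 149.7 kN/m
Resisting = 99.4 + 508.1·tan31.3° = 99.4 + 308.9 = 408.3 kN/m
FS = 408.3 / 149.7 = 2.727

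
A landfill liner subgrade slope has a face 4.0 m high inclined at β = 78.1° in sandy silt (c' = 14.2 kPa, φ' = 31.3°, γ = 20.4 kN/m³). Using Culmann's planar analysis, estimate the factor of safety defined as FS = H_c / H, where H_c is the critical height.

H_c = (4c'/γ) · sinβ cosφ' / [1 − cos(β − φ')]
    = (4·14.2/20.4) · sin78.1°·cos31.3° / [1 − cos46.8°]
    = 2.784 · 0.8361 / 0.3155 = 7.38 m
FS = H_c / H = 7.38 / 4.0 = 1.845

FS = 1.84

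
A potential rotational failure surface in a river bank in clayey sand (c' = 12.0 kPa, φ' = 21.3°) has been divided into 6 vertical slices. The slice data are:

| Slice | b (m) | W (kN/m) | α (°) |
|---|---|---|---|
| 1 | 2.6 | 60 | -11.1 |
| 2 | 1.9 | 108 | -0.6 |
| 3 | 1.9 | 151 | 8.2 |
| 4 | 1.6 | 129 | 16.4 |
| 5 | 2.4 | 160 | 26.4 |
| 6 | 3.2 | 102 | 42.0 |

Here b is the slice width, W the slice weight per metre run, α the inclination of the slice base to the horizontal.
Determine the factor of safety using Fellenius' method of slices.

Ordinary method of slices: FS = Σ[c'·Δl_i + (W_i cosα_i)·tanφ'] / Σ W_i sinα_i, with Δl_i = b_i / cosα_i.
Slice 1: Δl = 2.6/cos(-11.1°) = 2.650 m; N'_1 = 60·cos(-11.1°) = 58.9; c'Δl = 31.79; W sinα = -11.6
Slice 2: Δl = 1.9/cos(-0.6°) = 1.900 m; N'_2 = 108·cos(-0.6°) = 108.0; c'Δl = 22.80; W sinα = -1.1
Slice 3: Δl = 1.9/cos8.2° = 1.920 m; N'_3 = 151·cos8.2° = 149.5; c'Δl = 23.04; W sinα = 21.5
Slice 4: Δl = 1.6/cos16.4° = 1.668 m; N'_4 = 129·cos16.4° = 123.8; c'Δl = 20.01; W sinα = 36.4
Slice 5: Δl = 2.4/cos26.4° = 2.679 m; N'_5 = 160·cos26.4° = 143.3; c'Δl = 32.15; W sinα = 71.1
Slice 6: Δl = 3.2/cos42.0° = 4.306 m; N'_6 = 102·cos42.0° = 75.8; c'Δl = 51.67; W sinα = 68.3
Σc'Δl = 181.5 kN/m; ΣN' = 659.2 kN/m; ΣW sinα = 184.7 kN/m
Resisting = 181.5 + 659.2·tan21.3° = 181.5 + 257.0 = 438.5 kN/m
FS = 438.5 / 184.7 = 2.374

FS = 2.37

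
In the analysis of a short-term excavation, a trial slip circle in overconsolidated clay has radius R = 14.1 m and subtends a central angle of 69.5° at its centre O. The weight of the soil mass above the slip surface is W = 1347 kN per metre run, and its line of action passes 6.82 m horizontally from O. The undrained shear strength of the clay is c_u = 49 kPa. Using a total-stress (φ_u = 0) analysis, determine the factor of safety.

FS = 1.29

Taking moments about the centre O, the resisting moment is provided by the undrained shear strength acting along the arc:
Arc length L_a = R·θ = 14.1·(69.5°·π/180) = 14.1·1.2130 = 17.10 m
M_R = c_u·L_a·R = 49·17.10·14.1 = 11816.7 kN·m/m
M_D = W·d = 1347·6.82 = 9186.5 kN·m/m
FS = M_R / M_D = 11816.7 / 9186.5 = 1.286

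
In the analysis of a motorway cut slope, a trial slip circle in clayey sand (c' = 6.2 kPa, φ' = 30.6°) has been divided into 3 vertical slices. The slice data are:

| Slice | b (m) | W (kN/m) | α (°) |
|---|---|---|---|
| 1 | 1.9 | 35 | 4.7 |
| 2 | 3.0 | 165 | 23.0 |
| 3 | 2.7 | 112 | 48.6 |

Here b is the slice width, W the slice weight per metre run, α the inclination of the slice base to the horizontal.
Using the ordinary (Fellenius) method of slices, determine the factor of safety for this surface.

Ordinary method of slices: FS = Σ[c'·Δl_i + (W_i cosα_i)·tanφ'] / Σ W_i sinα_i, with Δl_i = b_i / cosα_i.
Slice 1: Δl = 1.9/cos4.7° = 1.906 m; N'_1 = 35·cos4.7° = 34.9; c'Δl = 11.82; W sinα = 2.9
Slice 2: Δl = 3.0/cos23.0° = 3.259 m; N'_2 = 165·cos23.0° = 151.9; c'Δl = 20.21; W sinα = 64.5
Slice 3: Δl = 2.7/cos48.6° = 4.083 m; N'_3 = 112·cos48.6° = 74.1; c'Δl = 25.31; W sinα = 84.0
Σc'Δl = 57.3 kN/m; ΣN' = 260.8 kN/m; ΣW sinα = 151.4 kN/m
Resisting = 57.3 + 260.8·tan30.6° = 57.3 + 154.3 = 211.6 kN/m
FS = 211.6 / 151.4 = 1.398

FS = 1.40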